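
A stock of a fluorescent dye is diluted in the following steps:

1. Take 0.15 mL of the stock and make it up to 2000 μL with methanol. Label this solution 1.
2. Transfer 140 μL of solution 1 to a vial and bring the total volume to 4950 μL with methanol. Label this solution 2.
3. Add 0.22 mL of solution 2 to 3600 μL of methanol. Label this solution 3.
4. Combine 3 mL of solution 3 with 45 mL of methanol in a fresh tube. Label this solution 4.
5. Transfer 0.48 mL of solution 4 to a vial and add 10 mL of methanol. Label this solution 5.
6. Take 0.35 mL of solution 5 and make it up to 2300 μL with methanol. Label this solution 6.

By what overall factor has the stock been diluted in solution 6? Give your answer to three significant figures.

Step 1: 0.15 mL brought to 2000 μL → factor 2/0.15 = 13.333
Step 2: 140 μL brought to 4950 μL → factor 4950/140 = 35.357
Step 3: 0.22 mL + 3600 μL = 3.82 mL total → factor 3.82/0.22 = 17.364
Step 4: 3 mL + 45 mL = 48 mL total → factor 48/3 = 16
Step 5: 0.48 mL + 10 mL = 10.48 mL total → factor 10.48/0.48 = 21.833
Step 6: 0.35 mL brought to 2300 μL → factor 2.3/0.35 = 6.5714
Overall dilution factor = 13.333 × 35.357 × 17.364 × 16 × 21.833 × 6.5714 = 1.8791 × 10^7

1.88 × 10^7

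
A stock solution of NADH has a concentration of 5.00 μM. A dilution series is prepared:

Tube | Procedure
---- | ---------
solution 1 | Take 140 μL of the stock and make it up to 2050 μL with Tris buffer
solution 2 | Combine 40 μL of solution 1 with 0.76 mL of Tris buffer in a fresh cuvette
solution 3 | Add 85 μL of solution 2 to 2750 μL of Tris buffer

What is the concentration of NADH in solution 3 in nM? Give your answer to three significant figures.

0.512 nM

Step 1: 140 μL brought to 2050 μL → factor 2050/140 = 14.643
Step 2: 40 μL + 0.76 mL = 800 μL total → factor 800/40 = 20
Step 3: 85 μL + 2750 μL = 2835 μL total → factor 2835/85 = 33.353
Overall dilution factor = 14.643 × 20 × 33.353 = 9767.6
Final = 5.00 μM / 9767.6 = 0.0005119 μM = 0.512 nM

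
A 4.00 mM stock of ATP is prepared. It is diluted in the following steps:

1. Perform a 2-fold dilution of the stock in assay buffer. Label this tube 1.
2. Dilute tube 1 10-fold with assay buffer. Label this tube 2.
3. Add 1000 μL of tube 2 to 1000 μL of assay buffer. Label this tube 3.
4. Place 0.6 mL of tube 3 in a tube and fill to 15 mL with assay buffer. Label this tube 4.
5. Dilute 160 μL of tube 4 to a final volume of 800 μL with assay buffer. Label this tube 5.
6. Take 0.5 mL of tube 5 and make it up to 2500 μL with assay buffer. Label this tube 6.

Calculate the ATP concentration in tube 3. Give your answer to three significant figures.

0.100 mM

Step 1: 2-fold → factor 2
Step 2: 10-fold → factor 10
Step 3: 1000 μL + 1000 μL = 2000 μL total → factor 2000/1000 = 2
Dilution factor through tube 3 = 2 × 10 × 2 = 40
[tube 3] = 4.00 mM / 40 = 0.100 mM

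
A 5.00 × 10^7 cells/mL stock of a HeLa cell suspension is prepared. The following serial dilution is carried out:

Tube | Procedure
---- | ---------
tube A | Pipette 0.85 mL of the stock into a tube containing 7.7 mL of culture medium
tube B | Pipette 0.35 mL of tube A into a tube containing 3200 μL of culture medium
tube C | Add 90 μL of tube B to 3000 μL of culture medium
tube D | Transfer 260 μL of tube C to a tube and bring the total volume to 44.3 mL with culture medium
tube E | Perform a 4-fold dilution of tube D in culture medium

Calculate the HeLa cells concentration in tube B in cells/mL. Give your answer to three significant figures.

4.90 × 10^5 cells/mL

Step 1: 0.85 mL + 7.7 mL = 8.55 mL total → factor 8.55/0.85 = 10.059
Step 2: 0.35 mL + 3200 μL = 3.55 mL total → factor 3.55/0.35 = 10.143
Dilution factor through tube B = 10.059 × 10.143 = 102.03
[tube B] = 5.00 × 10^7 cells/mL / 102.03 = 4.90 × 10^5 cells/mL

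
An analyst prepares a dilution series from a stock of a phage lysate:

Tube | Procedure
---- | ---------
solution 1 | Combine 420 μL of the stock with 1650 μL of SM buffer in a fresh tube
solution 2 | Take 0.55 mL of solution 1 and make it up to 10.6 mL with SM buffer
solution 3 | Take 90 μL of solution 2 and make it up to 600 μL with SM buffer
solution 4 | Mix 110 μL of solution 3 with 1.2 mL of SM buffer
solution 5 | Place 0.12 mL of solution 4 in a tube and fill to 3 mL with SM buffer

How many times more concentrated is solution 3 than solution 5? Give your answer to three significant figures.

Step 1: 420 μL + 1650 μL = 2070 μL total → factor 2070/420 = 4.9286
Step 2: 0.55 mL brought to 10.6 mL → factor 10.6/0.55 = 19.273
Step 3: 90 μL brought to 600 μL → factor 600/90 = 6.6667
Step 4: 110 μL + 1.2 mL = 1310 μL total → factor 1310/110 = 11.909
Step 5: 0.12 mL brought to 3 mL → factor 3/0.12 = 25
Dilution factor to solution 3 = 633.25; to solution 5 = 1.8853 × 10^5
[solution 3]/[solution 5] = (factor to solution 5)/(factor to solution 3) = 1.8853 × 10^5/633.25 = 298

298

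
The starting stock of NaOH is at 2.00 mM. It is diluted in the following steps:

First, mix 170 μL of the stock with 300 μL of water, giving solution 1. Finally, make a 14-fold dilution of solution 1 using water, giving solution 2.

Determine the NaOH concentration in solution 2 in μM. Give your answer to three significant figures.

51.7 μM

Step 1: 170 μL + 300 μL = 470 μL total → factor 470/170 = 2.7647
Step 2: 14-fold → factor 14
Overall dilution factor = 2.7647 × 14 = 38.706
Final = 2.00 mM / 38.706 = 0.05167 mM = 51.7 μM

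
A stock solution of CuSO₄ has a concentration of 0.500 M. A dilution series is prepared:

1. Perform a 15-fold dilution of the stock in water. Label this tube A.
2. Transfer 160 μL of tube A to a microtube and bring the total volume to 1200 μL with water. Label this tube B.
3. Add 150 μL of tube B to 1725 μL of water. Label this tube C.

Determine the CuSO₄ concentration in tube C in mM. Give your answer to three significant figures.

0.356 mM

Step 1: 15-fold → factor 15
Step 2: 160 μL brought to 1200 μL → factor 1200/160 = 7.5
Step 3: 150 μL + 1725 μL = 1875 μL total → factor 1875/150 = 12.5
Overall dilution factor = 15 × 7.5 × 12.5 = 1406.2
Final = 0.500 M / 1406.2 = 0.0003556 M = 0.356 mM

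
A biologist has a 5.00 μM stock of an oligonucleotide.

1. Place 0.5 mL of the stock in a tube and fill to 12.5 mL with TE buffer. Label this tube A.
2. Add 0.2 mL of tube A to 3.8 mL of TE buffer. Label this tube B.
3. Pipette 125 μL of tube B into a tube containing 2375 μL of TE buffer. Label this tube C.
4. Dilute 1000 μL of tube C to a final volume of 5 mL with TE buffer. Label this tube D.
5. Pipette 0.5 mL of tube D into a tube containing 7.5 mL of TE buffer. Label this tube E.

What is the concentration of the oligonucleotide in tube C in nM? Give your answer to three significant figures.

Step 1: 0.5 mL brought to 12.5 mL → factor 12.5/0.5 = 25
Step 2: 0.2 mL + 3.8 mL = 4 mL total → factor 4/0.2 = 20
Step 3: 125 μL + 2375 μL = 2500 μL total → factor 2500/125 = 20
Dilution factor through tube C = 25 × 20 × 20 = 10000
[tube C] = 5.00 μM / 10000 = 0.0005000 μM = 0.500 nM

0.500 nM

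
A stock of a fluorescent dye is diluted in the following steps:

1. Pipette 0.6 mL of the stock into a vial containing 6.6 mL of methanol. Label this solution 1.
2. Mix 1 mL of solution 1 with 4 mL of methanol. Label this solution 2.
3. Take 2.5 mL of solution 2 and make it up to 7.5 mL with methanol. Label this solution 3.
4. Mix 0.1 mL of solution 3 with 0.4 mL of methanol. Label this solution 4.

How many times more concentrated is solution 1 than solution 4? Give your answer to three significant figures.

75.0

Step 1: 0.6 mL + 6.6 mL = 7.2 mL total → factor 7.2/0.6 = 12
Step 2: 1 mL + 4 mL = 5 mL total → factor 5/1 = 5
Step 3: 2.5 mL brought to 7.5 mL → factor 7.5/2.5 = 3
Step 4: 0.1 mL + 0.4 mL = 0.5 mL total → factor 0.5/0.1 = 5
Dilution factor to solution 1 = 12; to solution 4 = 900
[solution 1]/[solution 4] = (factor to solution 4)/(factor to solution 1) = 900/12 = 75.0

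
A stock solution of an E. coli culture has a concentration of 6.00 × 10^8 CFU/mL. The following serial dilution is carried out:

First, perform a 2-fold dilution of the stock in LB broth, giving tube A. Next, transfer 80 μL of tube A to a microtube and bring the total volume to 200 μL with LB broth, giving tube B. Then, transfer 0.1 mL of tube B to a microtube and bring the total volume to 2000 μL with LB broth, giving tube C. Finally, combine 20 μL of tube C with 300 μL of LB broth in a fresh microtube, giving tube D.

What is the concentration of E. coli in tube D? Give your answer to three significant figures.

Step 1: 2-fold → factor 2
Step 2: 80 μL brought to 200 μL → factor 200/80 = 2.5
Step 3: 0.1 mL brought to 2000 μL → factor 2/0.1 = 20
Step 4: 20 μL + 300 μL = 320 μL total → factor 320/20 = 16
Overall dilution factor = 2 × 2.5 × 20 × 16 = 1600
Final = 6.00 × 10^8 CFU/mL / 1600 = 3.75 × 10^5 CFU/mL

3.75 × 10^5 CFU/mL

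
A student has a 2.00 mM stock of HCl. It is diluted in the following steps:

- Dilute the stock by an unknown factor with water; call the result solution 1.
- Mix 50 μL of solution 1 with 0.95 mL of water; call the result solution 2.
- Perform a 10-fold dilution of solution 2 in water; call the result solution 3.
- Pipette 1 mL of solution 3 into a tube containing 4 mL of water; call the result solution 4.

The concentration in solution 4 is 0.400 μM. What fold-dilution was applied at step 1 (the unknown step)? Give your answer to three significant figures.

5.00-fold

Step 1: unknown factor x
Step 2: 50 μL + 0.95 mL = 1000 μL total → factor 1000/50 = 20
Step 3: 10-fold → factor 10
Step 4: 1 mL + 4 mL = 5 mL total → factor 5/1 = 5
Product of known-step factors = 1000
Overall factor = 2.00 mM / (0.400 μM) = 5000
x = 5000 / 1000 = 5.00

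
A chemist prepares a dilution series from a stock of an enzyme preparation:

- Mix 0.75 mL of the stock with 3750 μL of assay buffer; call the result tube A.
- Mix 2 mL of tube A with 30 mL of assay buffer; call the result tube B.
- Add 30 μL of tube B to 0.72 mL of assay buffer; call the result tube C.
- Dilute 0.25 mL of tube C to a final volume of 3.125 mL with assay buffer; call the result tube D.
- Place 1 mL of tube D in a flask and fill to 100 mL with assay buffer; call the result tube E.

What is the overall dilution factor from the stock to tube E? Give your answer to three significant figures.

Step 1: 0.75 mL + 3750 μL = 4.5 mL total → factor 4.5/0.75 = 6
Step 2: 2 mL + 30 mL = 32 mL total → factor 32/2 = 16
Step 3: 30 μL + 0.72 mL = 750 μL total → factor 750/30 = 25
Step 4: 0.25 mL brought to 3.125 mL → factor 3.125/0.25 = 12.5
Step 5: 1 mL brought to 100 mL → factor 100/1 = 100
Overall dilution factor = 6 × 16 × 25 × 12.5 × 100 = 3 × 10^6

3.00 × 10^6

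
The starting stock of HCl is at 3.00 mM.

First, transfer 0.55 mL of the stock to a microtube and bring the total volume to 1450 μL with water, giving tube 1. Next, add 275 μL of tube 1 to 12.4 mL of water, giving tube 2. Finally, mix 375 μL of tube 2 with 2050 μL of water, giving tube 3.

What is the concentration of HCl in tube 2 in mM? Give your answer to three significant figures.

Step 1: 0.55 mL brought to 1450 μL → factor 1.45/0.55 = 2.6364
Step 2: 275 μL + 12.4 mL = 12675 μL total → factor 12675/275 = 46.091
Dilution factor through tube 2 = 2.6364 × 46.091 = 121.51
[tube 2] = 3.00 mM / 121.51 = 0.0247 mM

0.0247 mM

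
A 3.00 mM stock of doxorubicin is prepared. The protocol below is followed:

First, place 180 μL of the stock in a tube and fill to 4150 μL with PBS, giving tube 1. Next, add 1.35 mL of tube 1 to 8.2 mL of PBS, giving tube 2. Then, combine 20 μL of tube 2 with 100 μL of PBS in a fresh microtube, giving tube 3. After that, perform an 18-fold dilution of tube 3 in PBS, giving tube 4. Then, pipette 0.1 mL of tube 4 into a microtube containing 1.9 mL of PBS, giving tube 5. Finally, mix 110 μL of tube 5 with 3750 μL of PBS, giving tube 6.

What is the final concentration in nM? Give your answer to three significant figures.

Step 1: 180 μL brought to 4150 μL → factor 4150/180 = 23.056
Step 2: 1.35 mL + 8.2 mL = 9.55 mL total → factor 9.55/1.35 = 7.0741
Step 3: 20 μL + 100 μL = 120 μL total → factor 120/20 = 6
Step 4: 18-fold → factor 18
Step 5: 0.1 mL + 1.9 mL = 2 mL total → factor 2/0.1 = 20
Step 6: 110 μL + 3750 μL = 3860 μL total → factor 3860/110 = 35.091
Overall dilution factor = 23.056 × 7.0741 × 6 × 18 × 20 × 35.091 = 1.2362 × 10^7
Final = 3.00 mM / 1.2362 × 10^7 = 2.427 × 10^-7 mM = 0.243 nM

0.243 nM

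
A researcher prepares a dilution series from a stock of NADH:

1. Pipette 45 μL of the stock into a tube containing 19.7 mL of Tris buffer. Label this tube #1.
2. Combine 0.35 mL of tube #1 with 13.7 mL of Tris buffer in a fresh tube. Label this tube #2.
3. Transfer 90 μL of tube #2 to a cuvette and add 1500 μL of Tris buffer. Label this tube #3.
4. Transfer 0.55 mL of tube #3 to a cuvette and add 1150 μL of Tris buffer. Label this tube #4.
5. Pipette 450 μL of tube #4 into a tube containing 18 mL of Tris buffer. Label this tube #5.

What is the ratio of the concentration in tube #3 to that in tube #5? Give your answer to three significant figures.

Step 1: 45 μL + 19.7 mL = 19745 μL total → factor 19745/45 = 438.78
Step 2: 0.35 mL + 13.7 mL = 14.05 mL total → factor 14.05/0.35 = 40.143
Step 3: 90 μL + 1500 μL = 1590 μL total → factor 1590/90 = 17.667
Step 4: 0.55 mL + 1150 μL = 1.7 mL total → factor 1.7/0.55 = 3.0909
Step 5: 450 μL + 18 mL = 18450 μL total → factor 18450/450 = 41
Dilution factor to tube #3 = 3.1118 × 10^5; to tube #5 = 3.9435 × 10^7
[tube #3]/[tube #5] = (factor to tube #5)/(factor to tube #3) = 3.9435 × 10^7/3.1118 × 10^5 = 127

127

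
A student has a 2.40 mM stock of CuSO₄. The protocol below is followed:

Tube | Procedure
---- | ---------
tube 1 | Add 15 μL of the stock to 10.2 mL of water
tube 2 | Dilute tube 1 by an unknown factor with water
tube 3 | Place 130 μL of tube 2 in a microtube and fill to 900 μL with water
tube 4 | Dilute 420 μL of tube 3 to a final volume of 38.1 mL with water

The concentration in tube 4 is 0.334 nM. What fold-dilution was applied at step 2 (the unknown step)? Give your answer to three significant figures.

16.8-fold

Step 1: 15 μL + 10.2 mL = 10215 μL total → factor 10215/15 = 681
Step 2: unknown factor x
Step 3: 130 μL brought to 900 μL → factor 900/130 = 6.9231
Step 4: 420 μL brought to 38.1 mL → factor 38100/420 = 90.714
Product of known-step factors = 4.2768 × 10^5
Overall factor = 2.40 mM / (0.334 nM) = 7.1856 × 10^6
x = 7.1856 × 10^6 / 4.2768 × 10^5 = 16.8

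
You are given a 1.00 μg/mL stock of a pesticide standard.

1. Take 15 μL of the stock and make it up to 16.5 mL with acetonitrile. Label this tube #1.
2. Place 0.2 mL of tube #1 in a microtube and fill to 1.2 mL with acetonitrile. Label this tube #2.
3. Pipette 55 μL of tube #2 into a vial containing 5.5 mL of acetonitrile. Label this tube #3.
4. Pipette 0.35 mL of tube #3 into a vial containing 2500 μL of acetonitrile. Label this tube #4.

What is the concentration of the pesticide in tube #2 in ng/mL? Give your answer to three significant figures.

0.152 ng/mL

Step 1: 15 μL brought to 16.5 mL → factor 16500/15 = 1100
Step 2: 0.2 mL brought to 1.2 mL → factor 1.2/0.2 = 6
Dilution factor through tube #2 = 1100 × 6 = 6600
[tube #2] = 1.00 μg/mL / 6600 = 0.0001515 μg/mL = 0.152 ng/mL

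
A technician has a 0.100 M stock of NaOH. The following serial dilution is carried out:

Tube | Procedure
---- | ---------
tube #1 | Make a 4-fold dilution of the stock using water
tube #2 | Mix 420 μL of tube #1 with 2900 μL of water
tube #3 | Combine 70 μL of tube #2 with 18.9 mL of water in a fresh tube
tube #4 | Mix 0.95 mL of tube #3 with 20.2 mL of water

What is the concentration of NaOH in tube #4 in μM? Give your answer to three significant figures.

Step 1: 4-fold → factor 4
Step 2: 420 μL + 2900 μL = 3320 μL total → factor 3320/420 = 7.9048
Step 3: 70 μL + 18.9 mL = 18970 μL total → factor 18970/70 = 271
Step 4: 0.95 mL + 20.2 mL = 21.15 mL total → factor 21.15/0.95 = 22.263
Overall dilution factor = 4 × 7.9048 × 271 × 22.263 = 1.9077 × 10^5
Final = 0.100 M / 1.9077 × 10^5 = 5.242 × 10^-7 M = 0.524 μM

0.524 μM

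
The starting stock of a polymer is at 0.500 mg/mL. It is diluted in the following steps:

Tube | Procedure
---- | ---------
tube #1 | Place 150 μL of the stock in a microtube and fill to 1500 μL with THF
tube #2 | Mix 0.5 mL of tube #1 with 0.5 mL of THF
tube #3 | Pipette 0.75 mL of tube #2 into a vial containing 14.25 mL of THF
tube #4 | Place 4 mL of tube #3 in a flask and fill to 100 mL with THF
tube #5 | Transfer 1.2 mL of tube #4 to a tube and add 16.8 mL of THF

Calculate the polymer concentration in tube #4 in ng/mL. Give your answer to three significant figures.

50.0 ng/mL

Step 1: 150 μL brought to 1500 μL → factor 1500/150 = 10
Step 2: 0.5 mL + 0.5 mL = 1 mL total → factor 1/0.5 = 2
Step 3: 0.75 mL + 14.25 mL = 15 mL total → factor 15/0.75 = 20
Step 4: 4 mL brought to 100 mL → factor 100/4 = 25
Dilution factor through tube #4 = 10 × 2 × 20 × 25 = 10000
[tube #4] = 0.500 mg/mL / 10000 = 5.000 × 10^-5 mg/mL = 50.0 ng/mL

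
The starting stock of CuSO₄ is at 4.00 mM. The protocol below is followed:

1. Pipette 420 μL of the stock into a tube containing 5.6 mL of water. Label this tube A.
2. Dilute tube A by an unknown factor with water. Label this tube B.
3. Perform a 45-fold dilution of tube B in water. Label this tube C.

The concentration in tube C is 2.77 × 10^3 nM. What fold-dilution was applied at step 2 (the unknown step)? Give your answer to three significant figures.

Step 1: 420 μL + 5.6 mL = 6020 μL total → factor 6020/420 = 14.333
Step 2: unknown factor x
Step 3: 45-fold → factor 45
Product of known-step factors = 645
Overall factor = 4.00 mM / (2.77 × 10^3 nM) = 1444
x = 1444 / 645 = 2.24

2.24-fold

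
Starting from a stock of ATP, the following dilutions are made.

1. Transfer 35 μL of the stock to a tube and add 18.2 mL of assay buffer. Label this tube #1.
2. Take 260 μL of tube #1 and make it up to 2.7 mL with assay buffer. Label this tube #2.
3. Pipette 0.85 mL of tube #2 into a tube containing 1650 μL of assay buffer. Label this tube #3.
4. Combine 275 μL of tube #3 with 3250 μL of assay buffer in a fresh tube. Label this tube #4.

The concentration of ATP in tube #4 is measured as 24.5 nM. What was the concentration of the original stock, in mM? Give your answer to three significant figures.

Step 1: 35 μL + 18.2 mL = 18235 μL total → factor 18235/35 = 521
Step 2: 260 μL brought to 2.7 mL → factor 2700/260 = 10.385
Step 3: 0.85 mL + 1650 μL = 2.5 mL total → factor 2.5/0.85 = 2.9412
Step 4: 275 μL + 3250 μL = 3525 μL total → factor 3525/275 = 12.818
Overall dilution factor = 521 × 10.385 × 2.9412 × 12.818 = 2.0397 × 10^5
Stock = 24.5 nM × 2.0397 × 10^5 = 4.997 × 10^6 nM = 5.00 mM

5.00 mM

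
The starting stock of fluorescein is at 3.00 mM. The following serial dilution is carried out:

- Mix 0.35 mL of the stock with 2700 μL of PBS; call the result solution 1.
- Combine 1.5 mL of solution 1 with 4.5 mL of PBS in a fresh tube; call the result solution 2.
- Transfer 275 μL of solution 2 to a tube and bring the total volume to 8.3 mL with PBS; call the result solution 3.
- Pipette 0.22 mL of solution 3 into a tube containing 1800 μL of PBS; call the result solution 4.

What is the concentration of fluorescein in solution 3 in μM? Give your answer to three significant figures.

Step 1: 0.35 mL + 2700 μL = 3.05 mL total → factor 3.05/0.35 = 8.7143
Step 2: 1.5 mL + 4.5 mL = 6 mL total → factor 6/1.5 = 4
Step 3: 275 μL brought to 8.3 mL → factor 8300/275 = 30.182
Dilution factor through solution 3 = 8.7143 × 4 × 30.182 = 1052.1
[solution 3] = 3.00 mM / 1052.1 = 0.002852 mM = 2.85 μM

2.85 μM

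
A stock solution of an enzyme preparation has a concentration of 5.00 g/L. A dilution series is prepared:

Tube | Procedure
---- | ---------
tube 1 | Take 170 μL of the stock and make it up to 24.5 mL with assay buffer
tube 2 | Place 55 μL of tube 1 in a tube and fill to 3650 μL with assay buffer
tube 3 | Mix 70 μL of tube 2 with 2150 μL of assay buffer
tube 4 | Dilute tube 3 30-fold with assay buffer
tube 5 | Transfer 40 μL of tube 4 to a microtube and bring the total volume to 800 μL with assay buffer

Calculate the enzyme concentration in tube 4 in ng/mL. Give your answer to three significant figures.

0.549 ng/mL

Step 1: 170 μL brought to 24.5 mL → factor 24500/170 = 144.12
Step 2: 55 μL brought to 3650 μL → factor 3650/55 = 66.364
Step 3: 70 μL + 2150 μL = 2220 μL total → factor 2220/70 = 31.714
Step 4: 30-fold → factor 30
Dilution factor through tube 4 = 144.12 × 66.364 × 31.714 × 30 = 9.0996 × 10^6
[tube 4] = 5.00 g/L / 9.0996 × 10^6 = 5.495 × 10^-7 g/L = 0.549 ng/mL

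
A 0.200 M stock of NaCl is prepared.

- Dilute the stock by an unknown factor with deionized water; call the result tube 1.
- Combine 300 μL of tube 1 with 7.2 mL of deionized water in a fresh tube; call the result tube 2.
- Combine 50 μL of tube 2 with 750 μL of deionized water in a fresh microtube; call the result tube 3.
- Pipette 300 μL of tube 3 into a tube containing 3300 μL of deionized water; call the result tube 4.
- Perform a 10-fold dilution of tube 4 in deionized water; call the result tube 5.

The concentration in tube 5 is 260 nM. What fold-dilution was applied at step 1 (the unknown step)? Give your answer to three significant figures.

16.0-fold

Step 1: unknown factor x
Step 2: 300 μL + 7.2 mL = 7500 μL total → factor 7500/300 = 25
Step 3: 50 μL + 750 μL = 800 μL total → factor 800/50 = 16
Step 4: 300 μL + 3300 μL = 3600 μL total → factor 3600/300 = 12
Step 5: 10-fold → factor 10
Product of known-step factors = 48000
Overall factor = 0.200 M / (260 nM) = 7.6923 × 10^5
x = 7.6923 × 10^5 / 48000 = 16.0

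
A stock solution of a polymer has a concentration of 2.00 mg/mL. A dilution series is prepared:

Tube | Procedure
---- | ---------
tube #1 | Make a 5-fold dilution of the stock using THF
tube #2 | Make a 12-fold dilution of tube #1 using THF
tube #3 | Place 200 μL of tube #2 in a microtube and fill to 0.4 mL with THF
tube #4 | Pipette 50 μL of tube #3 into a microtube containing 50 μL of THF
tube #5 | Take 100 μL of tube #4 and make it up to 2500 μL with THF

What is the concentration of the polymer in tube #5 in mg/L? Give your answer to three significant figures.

Step 1: 5-fold → factor 5
Step 2: 12-fold → factor 12
Step 3: 200 μL brought to 0.4 mL → factor 400/200 = 2
Step 4: 50 μL + 50 μL = 100 μL total → factor 100/50 = 2
Step 5: 100 μL brought to 2500 μL → factor 2500/100 = 25
Overall dilution factor = 5 × 12 × 2 × 2 × 25 = 6000
Final = 2.00 mg/mL / 6000 = 0.0003333 mg/mL = 0.333 mg/L

0.333 mg/L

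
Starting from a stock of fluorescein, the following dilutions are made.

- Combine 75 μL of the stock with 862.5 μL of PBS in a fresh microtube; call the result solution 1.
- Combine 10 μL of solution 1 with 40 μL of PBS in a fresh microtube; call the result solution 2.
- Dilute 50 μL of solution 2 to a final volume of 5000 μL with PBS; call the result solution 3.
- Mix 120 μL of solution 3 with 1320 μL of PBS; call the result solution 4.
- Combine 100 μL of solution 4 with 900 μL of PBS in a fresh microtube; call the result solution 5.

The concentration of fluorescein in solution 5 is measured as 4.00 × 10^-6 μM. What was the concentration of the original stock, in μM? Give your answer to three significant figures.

Step 1: 75 μL + 862.5 μL = 937.5 μL total → factor 937.5/75 = 12.5
Step 2: 10 μL + 40 μL = 50 μL total → factor 50/10 = 5
Step 3: 50 μL brought to 5000 μL → factor 5000/50 = 100
Step 4: 120 μL + 1320 μL = 1440 μL total → factor 1440/120 = 12
Step 5: 100 μL + 900 μL = 1000 μL total → factor 1000/100 = 10
Overall dilution factor = 12.5 × 5 × 100 × 12 × 10 = 7.5 × 10^5
Stock = 4.00 × 10^-6 μM × 7.5 × 10^5 = 3.00 μM

3.00 μM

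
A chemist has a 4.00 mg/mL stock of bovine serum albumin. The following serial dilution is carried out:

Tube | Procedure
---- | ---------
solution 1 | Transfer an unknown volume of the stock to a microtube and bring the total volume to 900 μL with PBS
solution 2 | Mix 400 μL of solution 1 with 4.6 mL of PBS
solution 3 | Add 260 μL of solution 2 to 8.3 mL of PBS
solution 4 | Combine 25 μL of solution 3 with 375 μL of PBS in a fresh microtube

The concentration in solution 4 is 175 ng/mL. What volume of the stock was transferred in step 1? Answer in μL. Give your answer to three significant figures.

259 μL

Step 1: v brought to 900 μL → factor = 900 μL/v
Step 2: 400 μL + 4.6 mL = 5000 μL total → factor 5000/400 = 12.5
Step 3: 260 μL + 8.3 mL = 8560 μL total → factor 8560/260 = 32.923
Step 4: 25 μL + 375 μL = 400 μL total → factor 400/25 = 16
Product of known-step factors = 6584.6
Overall factor = 4.00 mg/mL / (175 ng/mL) = 22857
Step-1 factor = 22857 / 6584.6 = 3.4713
v = 900 μL / 3.4713 = 259 μL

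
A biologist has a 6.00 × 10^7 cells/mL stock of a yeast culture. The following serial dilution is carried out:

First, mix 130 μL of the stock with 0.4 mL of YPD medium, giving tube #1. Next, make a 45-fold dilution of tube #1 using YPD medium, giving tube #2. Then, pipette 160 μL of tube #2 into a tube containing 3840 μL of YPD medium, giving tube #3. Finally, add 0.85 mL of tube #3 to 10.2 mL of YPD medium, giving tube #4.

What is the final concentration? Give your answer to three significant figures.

1.01 × 10^3 cells/mL

Step 1: 130 μL + 0.4 mL = 530 μL total → factor 530/130 = 4.0769
Step 2: 45-fold → factor 45
Step 3: 160 μL + 3840 μL = 4000 μL total → factor 4000/160 = 25
Step 4: 0.85 mL + 10.2 mL = 11.05 mL total → factor 11.05/0.85 = 13
Overall dilution factor = 4.0769 × 45 × 25 × 13 = 59625
Final = 6.00 × 10^7 cells/mL / 59625 = 1.01 × 10^3 cells/mL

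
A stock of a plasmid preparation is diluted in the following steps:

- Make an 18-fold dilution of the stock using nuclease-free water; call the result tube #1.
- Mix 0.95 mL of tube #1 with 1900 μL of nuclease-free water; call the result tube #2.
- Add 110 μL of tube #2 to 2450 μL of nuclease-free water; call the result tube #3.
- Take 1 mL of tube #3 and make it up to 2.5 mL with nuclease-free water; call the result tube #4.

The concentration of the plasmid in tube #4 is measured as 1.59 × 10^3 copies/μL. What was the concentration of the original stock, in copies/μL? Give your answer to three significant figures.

Step 1: 18-fold → factor 18
Step 2: 0.95 mL + 1900 μL = 2.85 mL total → factor 2.85/0.95 = 3
Step 3: 110 μL + 2450 μL = 2560 μL total → factor 2560/110 = 23.273
Step 4: 1 mL brought to 2.5 mL → factor 2.5/1 = 2.5
Overall dilution factor = 18 × 3 × 23.273 × 2.5 = 3141.8
Stock = 1.59 × 10^3 copies/μL × 3141.8 = 5.00 × 10^6 copies/μL

5.00 × 10^6 copies/μL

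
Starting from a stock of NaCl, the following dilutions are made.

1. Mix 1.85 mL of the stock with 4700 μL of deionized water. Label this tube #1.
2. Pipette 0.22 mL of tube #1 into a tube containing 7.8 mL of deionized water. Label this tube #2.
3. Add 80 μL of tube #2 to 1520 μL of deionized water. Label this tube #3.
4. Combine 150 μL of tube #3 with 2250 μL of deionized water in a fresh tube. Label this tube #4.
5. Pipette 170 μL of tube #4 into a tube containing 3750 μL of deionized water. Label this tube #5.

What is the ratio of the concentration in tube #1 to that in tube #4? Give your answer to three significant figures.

1.17 × 10^4

Step 1: 1.85 mL + 4700 μL = 6.55 mL total → factor 6.55/1.85 = 3.5405
Step 2: 0.22 mL + 7.8 mL = 8.02 mL total → factor 8.02/0.22 = 36.455
Step 3: 80 μL + 1520 μL = 1600 μL total → factor 1600/80 = 20
Step 4: 150 μL + 2250 μL = 2400 μL total → factor 2400/150 = 16
Dilution factor to tube #1 = 3.5405; to tube #4 = 41302
[tube #1]/[tube #4] = (factor to tube #4)/(factor to tube #1) = 41302/3.5405 = 1.17 × 10^4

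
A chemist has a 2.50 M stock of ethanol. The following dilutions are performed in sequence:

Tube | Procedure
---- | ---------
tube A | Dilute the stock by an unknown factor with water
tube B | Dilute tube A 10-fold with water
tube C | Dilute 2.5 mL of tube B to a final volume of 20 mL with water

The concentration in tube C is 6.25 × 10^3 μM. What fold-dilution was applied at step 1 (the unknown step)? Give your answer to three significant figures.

5.00-fold

Step 1: unknown factor x
Step 2: 10-fold → factor 10
Step 3: 2.5 mL brought to 20 mL → factor 20/2.5 = 8
Product of known-step factors = 80
Overall factor = 2.50 M / (6.25 × 10^3 μM) = 400
x = 400 / 80 = 5.00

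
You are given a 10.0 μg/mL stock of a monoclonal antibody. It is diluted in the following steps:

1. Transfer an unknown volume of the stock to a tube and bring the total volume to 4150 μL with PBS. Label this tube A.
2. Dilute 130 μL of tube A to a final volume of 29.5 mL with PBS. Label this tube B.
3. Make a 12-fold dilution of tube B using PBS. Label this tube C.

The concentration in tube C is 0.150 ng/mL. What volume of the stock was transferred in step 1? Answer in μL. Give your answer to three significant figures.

170 μL

Step 1: v brought to 4150 μL → factor = 4150 μL/v
Step 2: 130 μL brought to 29.5 mL → factor 29500/130 = 226.92
Step 3: 12-fold → factor 12
Product of known-step factors = 2723.1
Overall factor = 10.0 μg/mL / (0.150 ng/mL) = 66667
Step-1 factor = 66667 / 2723.1 = 24.482
v = 4150 μL / 24.482 = 170 μL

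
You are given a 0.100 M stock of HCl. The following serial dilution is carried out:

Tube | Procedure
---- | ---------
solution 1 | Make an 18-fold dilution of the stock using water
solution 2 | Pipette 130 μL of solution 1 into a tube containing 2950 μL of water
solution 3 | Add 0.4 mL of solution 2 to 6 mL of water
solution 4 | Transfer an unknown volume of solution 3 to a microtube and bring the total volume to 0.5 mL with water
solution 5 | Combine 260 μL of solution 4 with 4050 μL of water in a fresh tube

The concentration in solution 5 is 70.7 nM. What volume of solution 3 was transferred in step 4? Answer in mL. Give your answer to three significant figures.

0.0400 mL

Step 1: 18-fold → factor 18
Step 2: 130 μL + 2950 μL = 3080 μL total → factor 3080/130 = 23.692
Step 3: 0.4 mL + 6 mL = 6.4 mL total → factor 6.4/0.4 = 16
Step 4: v brought to 0.5 mL → factor = 0.5 mL/v
Step 5: 260 μL + 4050 μL = 4310 μL total → factor 4310/260 = 16.577
Product of known-step factors = 1.1311 × 10^5
Overall factor = 0.100 M / (70.7 nM) = 1.4144 × 10^6
Step-4 factor = 1.4144 × 10^6 / 1.1311 × 10^5 = 12.505
v = 0.5 mL / 12.505 = 0.0400 mL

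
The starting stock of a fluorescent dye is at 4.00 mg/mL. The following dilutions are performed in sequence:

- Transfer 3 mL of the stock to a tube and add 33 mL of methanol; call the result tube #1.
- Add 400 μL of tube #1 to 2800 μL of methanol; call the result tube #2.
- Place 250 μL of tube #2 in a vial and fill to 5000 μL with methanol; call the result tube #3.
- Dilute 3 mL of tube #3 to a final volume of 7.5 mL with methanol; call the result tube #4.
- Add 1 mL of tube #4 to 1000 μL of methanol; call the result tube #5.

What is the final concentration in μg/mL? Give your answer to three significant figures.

Step 1: 3 mL + 33 mL = 36 mL total → factor 36/3 = 12
Step 2: 400 μL + 2800 μL = 3200 μL total → factor 3200/400 = 8
Step 3: 250 μL brought to 5000 μL → factor 5000/250 = 20
Step 4: 3 mL brought to 7.5 mL → factor 7.5/3 = 2.5
Step 5: 1 mL + 1000 μL = 2 mL total → factor 2/1 = 2
Overall dilution factor = 12 × 8 × 20 × 2.5 × 2 = 9600
Final = 4.00 mg/mL / 9600 = 0.0004167 mg/mL = 0.417 μg/mL

0.417 μg/mL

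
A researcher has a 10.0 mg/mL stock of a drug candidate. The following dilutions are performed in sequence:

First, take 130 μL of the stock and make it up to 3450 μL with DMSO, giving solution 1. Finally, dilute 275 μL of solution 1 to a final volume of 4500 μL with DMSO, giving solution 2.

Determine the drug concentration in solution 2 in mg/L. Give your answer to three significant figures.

23.0 mg/L

Step 1: 130 μL brought to 3450 μL → factor 3450/130 = 26.538
Step 2: 275 μL brought to 4500 μL → factor 4500/275 = 16.364
Overall dilution factor = 26.538 × 16.364 = 434.27
Final = 10.0 mg/mL / 434.27 = 0.02303 mg/mL = 23.0 mg/L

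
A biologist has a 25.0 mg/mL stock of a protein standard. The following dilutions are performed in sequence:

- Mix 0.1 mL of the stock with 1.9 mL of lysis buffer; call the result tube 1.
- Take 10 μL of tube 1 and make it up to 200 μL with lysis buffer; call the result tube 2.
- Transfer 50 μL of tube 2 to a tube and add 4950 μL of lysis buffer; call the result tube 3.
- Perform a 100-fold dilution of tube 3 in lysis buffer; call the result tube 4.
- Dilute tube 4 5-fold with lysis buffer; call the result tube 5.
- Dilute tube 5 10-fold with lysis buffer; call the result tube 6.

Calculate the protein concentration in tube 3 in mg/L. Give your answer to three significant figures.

Step 1: 0.1 mL + 1.9 mL = 2 mL total → factor 2/0.1 = 20
Step 2: 10 μL brought to 200 μL → factor 200/10 = 20
Step 3: 50 μL + 4950 μL = 5000 μL total → factor 5000/50 = 100
Dilution factor through tube 3 = 20 × 20 × 100 = 40000
[tube 3] = 25.0 mg/mL / 40000 = 0.0006250 mg/mL = 0.625 mg/L

0.625 mg/L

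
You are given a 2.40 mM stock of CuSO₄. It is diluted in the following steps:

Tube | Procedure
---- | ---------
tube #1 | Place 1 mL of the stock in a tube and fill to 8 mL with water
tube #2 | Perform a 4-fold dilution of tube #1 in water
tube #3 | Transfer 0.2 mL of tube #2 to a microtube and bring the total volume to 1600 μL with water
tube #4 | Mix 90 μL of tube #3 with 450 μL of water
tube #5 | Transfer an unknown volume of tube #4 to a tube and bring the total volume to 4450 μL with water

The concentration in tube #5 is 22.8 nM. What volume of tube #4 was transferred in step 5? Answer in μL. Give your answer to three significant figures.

64.9 μL

Step 1: 1 mL brought to 8 mL → factor 8/1 = 8
Step 2: 4-fold → factor 4
Step 3: 0.2 mL brought to 1600 μL → factor 1.6/0.2 = 8
Step 4: 90 μL + 450 μL = 540 μL total → factor 540/90 = 6
Step 5: v brought to 4450 μL → factor = 4450 μL/v
Product of known-step factors = 1536
Overall factor = 2.40 mM / (22.8 nM) = 1.0526 × 10^5
Step-5 factor = 1.0526 × 10^5 / 1536 = 68.531
v = 4450 μL / 68.531 = 64.9 μL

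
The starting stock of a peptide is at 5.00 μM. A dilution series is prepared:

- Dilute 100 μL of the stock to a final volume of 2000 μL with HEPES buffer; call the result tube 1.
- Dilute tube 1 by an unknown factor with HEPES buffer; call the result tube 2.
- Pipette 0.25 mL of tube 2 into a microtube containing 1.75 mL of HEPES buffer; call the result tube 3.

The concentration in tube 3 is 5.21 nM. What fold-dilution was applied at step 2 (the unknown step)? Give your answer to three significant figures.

6.00-fold

Step 1: 100 μL brought to 2000 μL → factor 2000/100 = 20
Step 2: unknown factor x
Step 3: 0.25 mL + 1.75 mL = 2 mL total → factor 2/0.25 = 8
Product of known-step factors = 160
Overall factor = 5.00 μM / (5.21 nM) = 959.69
x = 959.69 / 160 = 6.00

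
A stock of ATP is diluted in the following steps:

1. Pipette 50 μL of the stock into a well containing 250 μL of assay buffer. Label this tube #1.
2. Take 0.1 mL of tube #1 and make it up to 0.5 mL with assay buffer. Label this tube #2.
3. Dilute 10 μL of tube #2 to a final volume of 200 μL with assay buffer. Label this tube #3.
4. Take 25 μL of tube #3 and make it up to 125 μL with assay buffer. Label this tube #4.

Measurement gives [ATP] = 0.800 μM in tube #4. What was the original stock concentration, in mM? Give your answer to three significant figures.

Step 1: 50 μL + 250 μL = 300 μL total → factor 300/50 = 6
Step 2: 0.1 mL brought to 0.5 mL → factor 0.5/0.1 = 5
Step 3: 10 μL brought to 200 μL → factor 200/10 = 20
Step 4: 25 μL brought to 125 μL → factor 125/25 = 5
Overall dilution factor = 6 × 5 × 20 × 5 = 3000
Stock = 0.800 μM × 3000 = 2400 μM = 2.40 mM

2.40 mM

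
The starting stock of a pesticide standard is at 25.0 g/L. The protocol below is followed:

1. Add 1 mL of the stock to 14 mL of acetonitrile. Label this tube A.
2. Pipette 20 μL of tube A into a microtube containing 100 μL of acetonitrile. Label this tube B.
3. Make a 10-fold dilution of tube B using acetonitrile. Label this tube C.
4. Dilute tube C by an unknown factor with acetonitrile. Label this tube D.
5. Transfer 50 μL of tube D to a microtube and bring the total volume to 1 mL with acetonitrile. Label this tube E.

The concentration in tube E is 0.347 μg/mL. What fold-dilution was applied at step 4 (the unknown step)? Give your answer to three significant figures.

4.00-fold

Step 1: 1 mL + 14 mL = 15 mL total → factor 15/1 = 15
Step 2: 20 μL + 100 μL = 120 μL total → factor 120/20 = 6
Step 3: 10-fold → factor 10
Step 4: unknown factor x
Step 5: 50 μL brought to 1 mL → factor 1000/50 = 20
Product of known-step factors = 18000
Overall factor = 25.0 g/L / (0.347 μg/mL) = 72046
x = 72046 / 18000 = 4.00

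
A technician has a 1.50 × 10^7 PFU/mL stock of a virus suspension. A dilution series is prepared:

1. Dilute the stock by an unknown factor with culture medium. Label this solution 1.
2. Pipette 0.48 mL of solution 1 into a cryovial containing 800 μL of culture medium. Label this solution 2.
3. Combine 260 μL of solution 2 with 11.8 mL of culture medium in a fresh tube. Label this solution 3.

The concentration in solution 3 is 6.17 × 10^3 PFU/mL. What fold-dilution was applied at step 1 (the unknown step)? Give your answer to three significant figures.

19.7-fold

Step 1: unknown factor x
Step 2: 0.48 mL + 800 μL = 1.28 mL total → factor 1.28/0.48 = 2.6667
Step 3: 260 μL + 11.8 mL = 12060 μL total → factor 12060/260 = 46.385
Product of known-step factors = 123.69
Overall factor = 1.50 × 10^7 PFU/mL / (6.17 × 10^3 PFU/mL) = 2431.1
x = 2431.1 / 123.69 = 19.7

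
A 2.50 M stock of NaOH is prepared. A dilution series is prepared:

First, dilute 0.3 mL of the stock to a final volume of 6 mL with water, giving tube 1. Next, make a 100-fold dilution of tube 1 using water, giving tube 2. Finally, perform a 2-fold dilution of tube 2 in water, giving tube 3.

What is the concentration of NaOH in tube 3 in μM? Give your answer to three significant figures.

625 μM

Step 1: 0.3 mL brought to 6 mL → factor 6/0.3 = 20
Step 2: 100-fold → factor 100
Step 3: 2-fold → factor 2
Overall dilution factor = 20 × 100 × 2 = 4000
Final = 2.50 M / 4000 = 0.0006250 M = 625 μM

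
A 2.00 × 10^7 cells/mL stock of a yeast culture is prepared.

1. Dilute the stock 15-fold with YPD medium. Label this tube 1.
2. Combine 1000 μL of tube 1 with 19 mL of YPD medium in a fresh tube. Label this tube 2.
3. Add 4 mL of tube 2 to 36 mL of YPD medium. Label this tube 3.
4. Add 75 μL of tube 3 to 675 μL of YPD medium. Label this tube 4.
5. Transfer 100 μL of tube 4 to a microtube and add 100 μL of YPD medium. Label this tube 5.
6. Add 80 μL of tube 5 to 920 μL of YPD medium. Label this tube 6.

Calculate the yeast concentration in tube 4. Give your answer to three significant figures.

Step 1: 15-fold → factor 15
Step 2: 1000 μL + 19 mL = 20000 μL total → factor 20000/1000 = 20
Step 3: 4 mL + 36 mL = 40 mL total → factor 40/4 = 10
Step 4: 75 μL + 675 μL = 750 μL total → factor 750/75 = 10
Dilution factor through tube 4 = 15 × 20 × 10 × 10 = 30000
[tube 4] = 2.00 × 10^7 cells/mL / 30000 = 667 cells/mL

667 cells/mL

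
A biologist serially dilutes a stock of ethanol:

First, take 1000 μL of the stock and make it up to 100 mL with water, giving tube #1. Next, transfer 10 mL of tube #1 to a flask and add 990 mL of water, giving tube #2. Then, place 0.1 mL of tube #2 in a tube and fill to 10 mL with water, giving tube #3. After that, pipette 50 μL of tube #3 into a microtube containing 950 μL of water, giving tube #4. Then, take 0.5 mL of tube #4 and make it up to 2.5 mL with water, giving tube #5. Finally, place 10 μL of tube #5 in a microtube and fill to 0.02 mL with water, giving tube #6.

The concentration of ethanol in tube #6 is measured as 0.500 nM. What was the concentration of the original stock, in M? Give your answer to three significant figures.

0.100 M

Step 1: 1000 μL brought to 100 mL → factor 1 × 10^5/1000 = 100
Step 2: 10 mL + 990 mL = 1000 mL total → factor 1000/10 = 100
Step 3: 0.1 mL brought to 10 mL → factor 10/0.1 = 100
Step 4: 50 μL + 950 μL = 1000 μL total → factor 1000/50 = 20
Step 5: 0.5 mL brought to 2.5 mL → factor 2.5/0.5 = 5
Step 6: 10 μL brought to 0.02 mL → factor 20/10 = 2
Overall dilution factor = 100 × 100 × 100 × 20 × 5 × 2 = 2 × 10^8
Stock = 0.500 nM × 2 × 10^8 = 1.000 × 10^8 nM = 0.100 M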